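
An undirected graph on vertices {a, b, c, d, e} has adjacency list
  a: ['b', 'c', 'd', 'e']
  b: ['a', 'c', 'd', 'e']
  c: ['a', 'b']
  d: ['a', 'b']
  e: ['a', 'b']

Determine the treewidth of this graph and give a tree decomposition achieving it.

The largest bag has 3 vertices, giving width 2; this decomposition certifies tw(G) ≤ 2. For the lower bound, the 3 vertices {a, b, d} are pairwise adjacent, and any tree decomposition puts a clique entirely inside one bag — forcing width ≥ 2. The upper and lower bounds meet at 2, so that is the treewidth.

Treewidth 2.
One such decomposition:
Bags: B1 = {a, b, d}  B2 = {a, b, c}  B3 = {a, b, e}
Tree: B1–B2, B2–B3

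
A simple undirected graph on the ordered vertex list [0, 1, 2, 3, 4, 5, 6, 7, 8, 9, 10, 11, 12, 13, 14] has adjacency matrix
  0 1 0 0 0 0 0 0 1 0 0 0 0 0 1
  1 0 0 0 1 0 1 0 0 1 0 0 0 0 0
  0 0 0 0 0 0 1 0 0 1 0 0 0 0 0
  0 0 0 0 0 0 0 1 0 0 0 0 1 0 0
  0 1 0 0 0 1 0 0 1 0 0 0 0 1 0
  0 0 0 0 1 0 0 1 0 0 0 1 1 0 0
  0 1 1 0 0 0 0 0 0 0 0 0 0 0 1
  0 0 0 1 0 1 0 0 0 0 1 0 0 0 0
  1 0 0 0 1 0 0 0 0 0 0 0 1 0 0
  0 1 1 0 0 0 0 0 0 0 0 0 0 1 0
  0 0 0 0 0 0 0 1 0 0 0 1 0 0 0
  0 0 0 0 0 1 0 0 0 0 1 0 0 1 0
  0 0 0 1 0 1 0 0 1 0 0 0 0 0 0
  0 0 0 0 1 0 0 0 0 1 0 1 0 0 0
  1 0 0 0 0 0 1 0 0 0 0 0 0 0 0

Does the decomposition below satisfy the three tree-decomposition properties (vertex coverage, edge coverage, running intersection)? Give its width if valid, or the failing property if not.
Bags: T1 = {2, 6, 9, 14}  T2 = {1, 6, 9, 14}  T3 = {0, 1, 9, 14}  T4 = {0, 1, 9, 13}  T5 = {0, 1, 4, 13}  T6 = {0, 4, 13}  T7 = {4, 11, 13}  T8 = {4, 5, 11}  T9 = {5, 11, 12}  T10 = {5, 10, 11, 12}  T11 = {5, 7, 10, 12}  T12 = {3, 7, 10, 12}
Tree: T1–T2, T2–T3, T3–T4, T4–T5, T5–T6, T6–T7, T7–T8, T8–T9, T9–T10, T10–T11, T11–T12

A tree decomposition must satisfy three properties: every vertex lies in some bag; for every edge, both endpoints lie together in some bag; and for every vertex, the bags containing it form a connected subtree. Here vertex 8 appears in no bag, so the decomposition is invalid.

No — vertex 8 appears in no bag.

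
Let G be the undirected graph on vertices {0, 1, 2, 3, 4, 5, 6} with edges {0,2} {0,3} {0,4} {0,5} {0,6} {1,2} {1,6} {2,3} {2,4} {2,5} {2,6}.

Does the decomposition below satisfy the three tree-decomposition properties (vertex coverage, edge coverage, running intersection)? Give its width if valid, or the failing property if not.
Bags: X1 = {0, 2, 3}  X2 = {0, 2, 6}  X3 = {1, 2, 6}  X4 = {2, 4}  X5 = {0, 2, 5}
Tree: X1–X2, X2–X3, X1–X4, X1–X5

A tree decomposition must satisfy three properties: every vertex lies in some bag; for every edge, both endpoints lie together in some bag; and for every vertex, the bags containing it form a connected subtree. Here edge (0,4) lies in no bag, so the decomposition is invalid.

No — edge (0,4) lies in no bag.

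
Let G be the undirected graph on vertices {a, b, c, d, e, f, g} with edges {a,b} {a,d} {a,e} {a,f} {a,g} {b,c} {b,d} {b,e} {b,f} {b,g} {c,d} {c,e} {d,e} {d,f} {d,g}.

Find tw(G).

3

A width-3 tree decomposition is:
Bags: B1 = {a, b, d, e}  B2 = {a, b, d, g}  B3 = {a, b, d, f}  B4 = {b, c, d, e}
Tree: B1–B2, B1–B3, B1–B4
The largest bag has 4 vertices, giving width 3; this decomposition certifies tw(G) ≤ 3. Conversely, {b, c, d, e} is a clique of size 4, and the vertices of any clique must share a bag in every tree decomposition; so some bag has ≥ 4 vertices and tw(G) ≥ 3. Hence tw(G) = 3 exactly.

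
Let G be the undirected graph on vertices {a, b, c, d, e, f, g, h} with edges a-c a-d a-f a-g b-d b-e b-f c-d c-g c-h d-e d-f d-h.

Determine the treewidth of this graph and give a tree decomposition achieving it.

Each bag holds 3 vertices, so the decomposition has width 2, which upper-bounds the treewidth. On the other hand G contains the 3-clique {b, d, e}. A clique must lie in a single bag of any decomposition, so no decomposition can have width below 2. Therefore the treewidth is 2.

Treewidth 2.
Bags: B1 = {a, c, d}  B2 = {a, d, f}  B3 = {b, d, f}  B4 = {a, c, g}  B5 = {c, d, h}  B6 = {b, d, e}
Tree: B1–B2, B2–B3, B1–B4, B1–B5, B3–B6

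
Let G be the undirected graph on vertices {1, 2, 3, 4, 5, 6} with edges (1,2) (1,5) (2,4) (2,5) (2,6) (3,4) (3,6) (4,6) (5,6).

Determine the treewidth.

2

A width-2 tree decomposition is:
Bags: B1 = {3, 4, 6}  B2 = {2, 4, 6}  B3 = {2, 5, 6}  B4 = {1, 2, 5}
Tree: B1–B2, B2–B3, B3–B4
Every bag has size at most 3, so the width is 3 − 1 = 2 and tw(G) ≤ 2. Conversely, {2, 4, 6} is a clique of size 3, and the vertices of any clique must share a bag in every tree decomposition; so some bag has ≥ 3 vertices and tw(G) ≥ 2. The upper and lower bounds meet at 2, so that is the treewidth.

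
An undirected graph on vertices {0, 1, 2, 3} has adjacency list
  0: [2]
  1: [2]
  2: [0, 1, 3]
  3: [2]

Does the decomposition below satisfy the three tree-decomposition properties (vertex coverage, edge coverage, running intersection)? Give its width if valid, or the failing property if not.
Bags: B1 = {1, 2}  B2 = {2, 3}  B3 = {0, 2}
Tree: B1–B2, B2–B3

Yes; width 1.

Vertex coverage: the bags together contain {0, 1, 2, 3}, the full vertex set. Edge coverage: each edge of G has both endpoints in at least one bag. Running intersection: for every vertex, the bags containing it form a connected subtree. All three properties hold, so this is a valid tree decomposition of width max|bag| − 1 = 1, and hence tw(G) ≤ 1.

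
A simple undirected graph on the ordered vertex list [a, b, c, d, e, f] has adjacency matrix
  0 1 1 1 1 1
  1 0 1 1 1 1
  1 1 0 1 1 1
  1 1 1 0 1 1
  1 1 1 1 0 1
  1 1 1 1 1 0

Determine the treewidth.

A width-5 tree decomposition is:
Bags: B1 = {a, b, c, d, e, f}
Tree: (single bag)
A single bag containing all 6 vertices is trivially a valid decomposition of width 5. On the other hand G contains the 6-clique {a, b, c, d, e, f}. A clique must lie in a single bag of any decomposition, so no decomposition can have width below 5. The upper and lower bounds meet at 5, so that is the treewidth.

5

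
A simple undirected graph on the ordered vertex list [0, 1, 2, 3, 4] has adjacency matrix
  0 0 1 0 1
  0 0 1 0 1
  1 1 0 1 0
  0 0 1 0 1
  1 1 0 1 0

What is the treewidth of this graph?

2

A width-2 tree decomposition is:
Bags: B1 = {2, 3, 4}  B2 = {0, 2, 4}  B3 = {1, 2, 4}
Tree: B1–B2, B2–B3
The largest bag has 3 vertices, giving width 2; this decomposition certifies tw(G) ≤ 2. For the lower bound, G contains the cycle 3–4–0–2–3, so G is not a forest; only forests have treewidth ≤ 1, hence tw(G) ≥ 2. Therefore the treewidth is 2.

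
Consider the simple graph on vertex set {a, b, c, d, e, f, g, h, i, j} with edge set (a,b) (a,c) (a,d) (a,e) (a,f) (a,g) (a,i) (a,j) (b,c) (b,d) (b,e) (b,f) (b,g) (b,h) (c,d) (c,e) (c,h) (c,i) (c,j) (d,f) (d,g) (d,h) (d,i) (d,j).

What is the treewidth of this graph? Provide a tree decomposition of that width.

Treewidth 3.
Bags: B1 = {a, b, c, d}  B2 = {a, b, d, g}  B3 = {b, c, d, h}  B4 = {a, b, d, f}  B5 = {a, c, d, j}  B6 = {a, c, d, i}  B7 = {a, b, c, e}
Tree: B1–B2, B1–B3, B2–B4, B1–B5, B1–B6, B1–B7

Every bag has size at most 4, so the width is 4 − 1 = 3 and tw(G) ≤ 3. On the other hand G contains the 4-clique {b, c, d, h}. A clique must lie in a single bag of any decomposition, so no decomposition can have width below 3. The upper and lower bounds meet at 3, so that is the treewidth.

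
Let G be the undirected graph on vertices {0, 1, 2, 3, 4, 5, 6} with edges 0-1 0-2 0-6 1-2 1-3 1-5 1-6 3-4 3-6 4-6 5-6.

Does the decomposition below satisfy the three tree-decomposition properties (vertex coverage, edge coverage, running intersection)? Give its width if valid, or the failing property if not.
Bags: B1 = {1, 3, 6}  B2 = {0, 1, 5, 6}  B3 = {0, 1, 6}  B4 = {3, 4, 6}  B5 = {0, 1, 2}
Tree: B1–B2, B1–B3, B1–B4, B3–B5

No — bags containing vertex 0 are not connected in the tree.

A tree decomposition must satisfy three properties: every vertex lies in some bag; for every edge, both endpoints lie together in some bag; and for every vertex, the bags containing it form a connected subtree. Here bags containing vertex 0 are not connected in the tree, so the decomposition is invalid.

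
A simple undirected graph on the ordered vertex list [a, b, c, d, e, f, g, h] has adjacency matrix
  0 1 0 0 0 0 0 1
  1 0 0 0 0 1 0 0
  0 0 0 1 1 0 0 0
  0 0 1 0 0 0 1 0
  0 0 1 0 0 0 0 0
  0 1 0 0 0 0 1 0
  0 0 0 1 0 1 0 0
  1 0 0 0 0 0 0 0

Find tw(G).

A width-1 tree decomposition is:
Bags: B1 = {c, e}  B2 = {c, d}  B3 = {d, g}  B4 = {f, g}  B5 = {b, f}  B6 = {a, b}  B7 = {a, h}
Tree: B1–B2, B2–B3, B3–B4, B4–B5, B5–B6, B6–B7
Each bag holds 2 vertices, so the decomposition has width 1, which upper-bounds the treewidth. Since G has at least one edge (e.g. e–c), it is not an edgeless graph, so tw(G) ≥ 1. The upper and lower bounds meet at 1, so that is the treewidth.

1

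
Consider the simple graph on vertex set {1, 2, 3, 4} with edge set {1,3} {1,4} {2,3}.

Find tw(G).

A width-1 tree decomposition is:
Bags: B1 = {1, 4}  B2 = {1, 3}  B3 = {2, 3}
Tree: B1–B2, B2–B3
Every bag has size at most 2, so the width is 2 − 1 = 1 and tw(G) ≤ 1. G has an edge, so its treewidth is at least 1. Therefore the treewidth is 1.

1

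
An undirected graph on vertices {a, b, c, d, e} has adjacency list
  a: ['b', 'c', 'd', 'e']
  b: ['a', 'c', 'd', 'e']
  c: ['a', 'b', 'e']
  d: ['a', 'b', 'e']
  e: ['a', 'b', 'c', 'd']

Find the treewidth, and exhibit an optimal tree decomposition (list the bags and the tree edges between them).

The largest bag has 4 vertices, giving width 3; this decomposition certifies tw(G) ≤ 3. For the lower bound, the 4 vertices {a, b, d, e} are pairwise adjacent, and any tree decomposition puts a clique entirely inside one bag — forcing width ≥ 3. Combining the bounds, tw(G) = 3.

Treewidth 3.
One optimal decomposition is:
Bags: B1 = {a, b, d, e}  B2 = {a, b, c, e}
Tree: B1–B2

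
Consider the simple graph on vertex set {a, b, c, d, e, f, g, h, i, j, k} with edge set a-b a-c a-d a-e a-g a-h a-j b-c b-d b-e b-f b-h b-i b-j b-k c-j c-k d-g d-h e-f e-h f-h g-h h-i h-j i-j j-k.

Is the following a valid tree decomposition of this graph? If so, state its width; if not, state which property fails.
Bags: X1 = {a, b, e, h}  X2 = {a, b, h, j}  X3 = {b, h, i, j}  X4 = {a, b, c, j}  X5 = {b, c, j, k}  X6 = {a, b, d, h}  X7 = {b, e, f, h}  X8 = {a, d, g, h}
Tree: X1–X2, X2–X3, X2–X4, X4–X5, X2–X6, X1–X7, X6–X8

Checking the three conditions: (i) the bags cover all of {a, b, c, d, e, f, g, h, i, j, k}; (ii) for each edge, some bag contains both endpoints; (iii) the bags containing any fixed vertex form a subtree. All hold, so the decomposition is valid with width 4 − 1 = 3.

Yes; width 3.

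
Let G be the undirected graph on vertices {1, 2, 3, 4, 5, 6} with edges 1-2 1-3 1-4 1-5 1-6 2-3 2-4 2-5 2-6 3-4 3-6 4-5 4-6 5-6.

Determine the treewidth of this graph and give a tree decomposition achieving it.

Each bag holds 5 vertices, so the decomposition has width 4, which upper-bounds the treewidth. For the lower bound, the 5 vertices {1, 2, 3, 4, 6} are pairwise adjacent, and any tree decomposition puts a clique entirely inside one bag — forcing width ≥ 4. The upper and lower bounds meet at 4, so that is the treewidth.

Treewidth 4.
One optimal decomposition is:
Bags: B1 = {1, 2, 3, 4, 6}  B2 = {1, 2, 4, 5, 6}
Tree: B1–B2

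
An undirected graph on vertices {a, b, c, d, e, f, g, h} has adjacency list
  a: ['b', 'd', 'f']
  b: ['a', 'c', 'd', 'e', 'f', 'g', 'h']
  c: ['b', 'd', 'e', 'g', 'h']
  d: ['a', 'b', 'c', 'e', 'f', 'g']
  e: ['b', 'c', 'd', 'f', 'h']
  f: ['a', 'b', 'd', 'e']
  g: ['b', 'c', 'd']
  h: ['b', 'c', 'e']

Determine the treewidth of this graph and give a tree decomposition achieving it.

The largest bag has 4 vertices, giving width 3; this decomposition certifies tw(G) ≤ 3. On the other hand G contains the 4-clique {b, c, d, g}. A clique must lie in a single bag of any decomposition, so no decomposition can have width below 3. The upper and lower bounds meet at 3, so that is the treewidth.

Treewidth 3.
One such decomposition:
Bags: B1 = {b, c, d, e}  B2 = {b, c, e, h}  B3 = {b, d, e, f}  B4 = {b, c, d, g}  B5 = {a, b, d, f}
Tree: B1–B2, B1–B3, B1–B4, B3–B5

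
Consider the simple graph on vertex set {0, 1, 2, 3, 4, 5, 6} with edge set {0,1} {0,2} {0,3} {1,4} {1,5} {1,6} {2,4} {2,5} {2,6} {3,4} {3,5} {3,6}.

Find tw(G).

A width-3 tree decomposition is:
Bags: B1 = {1, 2, 3, 5}  B2 = {1, 2, 3, 4}  B3 = {0, 1, 2, 3}  B4 = {1, 2, 3, 6}
Tree: B1–B2, B2–B3, B3–B4
Every bag has size at most 4, so the width is 4 − 1 = 3 and tw(G) ≤ 3. For the lower bound: the 4 vertex sets {3,5}, {2,4}, {1}, {0} are disjoint, each induces a connected subgraph, and every pair is joined by at least one edge of G. Contracting each set to a single vertex therefore yields K_{4} as a minor, and since treewidth is minor-monotone, tw(G) ≥ tw(K_{4}) = 3. Hence tw(G) = 3 exactly.

3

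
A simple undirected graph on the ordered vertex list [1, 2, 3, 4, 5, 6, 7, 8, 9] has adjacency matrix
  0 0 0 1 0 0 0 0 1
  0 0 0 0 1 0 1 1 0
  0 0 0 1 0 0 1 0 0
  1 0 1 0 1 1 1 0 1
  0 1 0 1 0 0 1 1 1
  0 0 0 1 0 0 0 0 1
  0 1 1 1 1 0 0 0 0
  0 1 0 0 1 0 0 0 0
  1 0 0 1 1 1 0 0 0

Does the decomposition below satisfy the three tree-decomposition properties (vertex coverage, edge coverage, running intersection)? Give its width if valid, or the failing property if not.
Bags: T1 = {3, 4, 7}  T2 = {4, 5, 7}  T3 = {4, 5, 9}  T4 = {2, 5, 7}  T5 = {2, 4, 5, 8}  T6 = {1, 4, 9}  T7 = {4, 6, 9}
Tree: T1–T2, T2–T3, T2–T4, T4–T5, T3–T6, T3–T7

No — bags containing vertex 4 are not connected in the tree.

A tree decomposition must satisfy three properties: every vertex lies in some bag; for every edge, both endpoints lie together in some bag; and for every vertex, the bags containing it form a connected subtree. Here bags containing vertex 4 are not connected in the tree, so the decomposition is invalid.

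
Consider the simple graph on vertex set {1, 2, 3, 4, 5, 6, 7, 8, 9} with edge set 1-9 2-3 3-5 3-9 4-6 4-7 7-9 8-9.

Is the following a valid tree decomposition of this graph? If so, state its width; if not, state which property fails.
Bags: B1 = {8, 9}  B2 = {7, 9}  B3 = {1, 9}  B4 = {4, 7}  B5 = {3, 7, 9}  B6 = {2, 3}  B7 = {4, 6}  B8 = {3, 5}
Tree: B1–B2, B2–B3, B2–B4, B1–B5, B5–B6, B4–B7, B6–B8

No — bags containing vertex 7 are not connected in the tree.

A tree decomposition must satisfy three properties: every vertex lies in some bag; for every edge, both endpoints lie together in some bag; and for every vertex, the bags containing it form a connected subtree. Here bags containing vertex 7 are not connected in the tree, so the decomposition is invalid.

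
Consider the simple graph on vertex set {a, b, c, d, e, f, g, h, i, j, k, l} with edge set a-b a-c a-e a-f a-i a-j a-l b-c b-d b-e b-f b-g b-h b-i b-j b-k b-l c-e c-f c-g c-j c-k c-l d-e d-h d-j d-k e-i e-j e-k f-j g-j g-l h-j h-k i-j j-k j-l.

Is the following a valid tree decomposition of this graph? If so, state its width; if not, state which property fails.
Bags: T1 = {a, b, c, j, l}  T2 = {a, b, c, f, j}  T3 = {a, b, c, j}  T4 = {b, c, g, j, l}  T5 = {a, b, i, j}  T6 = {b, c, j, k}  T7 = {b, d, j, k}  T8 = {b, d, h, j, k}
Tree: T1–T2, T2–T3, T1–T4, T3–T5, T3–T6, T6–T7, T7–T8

A tree decomposition must satisfy three properties: every vertex lies in some bag; for every edge, both endpoints lie together in some bag; and for every vertex, the bags containing it form a connected subtree. Here vertex e appears in no bag, so the decomposition is invalid.

No — vertex e appears in no bag.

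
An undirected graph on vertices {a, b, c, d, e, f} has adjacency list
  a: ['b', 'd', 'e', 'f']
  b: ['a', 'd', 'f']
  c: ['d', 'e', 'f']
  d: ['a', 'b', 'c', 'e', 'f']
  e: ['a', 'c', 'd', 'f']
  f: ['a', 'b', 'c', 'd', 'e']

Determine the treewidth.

A width-3 tree decomposition is:
Bags: B1 = {a, b, d, f}  B2 = {a, d, e, f}  B3 = {c, d, e, f}
Tree: B1–B2, B2–B3
Each bag holds 4 vertices, so the decomposition has width 3, which upper-bounds the treewidth. Conversely, {c, d, e, f} is a clique of size 4, and the vertices of any clique must share a bag in every tree decomposition; so some bag has ≥ 4 vertices and tw(G) ≥ 3. Combining the bounds, tw(G) = 3.

3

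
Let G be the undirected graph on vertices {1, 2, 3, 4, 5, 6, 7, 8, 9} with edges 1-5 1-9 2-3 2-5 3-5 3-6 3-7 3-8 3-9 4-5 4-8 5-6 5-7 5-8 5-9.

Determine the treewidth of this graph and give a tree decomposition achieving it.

Treewidth 2.
One such decomposition:
Bags: B1 = {3, 5, 9}  B2 = {3, 5, 7}  B3 = {3, 5, 6}  B4 = {3, 5, 8}  B5 = {2, 3, 5}  B6 = {1, 5, 9}  B7 = {4, 5, 8}
Tree: B1–B2, B1–B3, B3–B4, B2–B5, B1–B6, B4–B7

The largest bag has 3 vertices, giving width 2; this decomposition certifies tw(G) ≤ 2. For the lower bound, the 3 vertices {1, 5, 9} are pairwise adjacent, and any tree decomposition puts a clique entirely inside one bag — forcing width ≥ 2. Hence tw(G) = 2 exactly.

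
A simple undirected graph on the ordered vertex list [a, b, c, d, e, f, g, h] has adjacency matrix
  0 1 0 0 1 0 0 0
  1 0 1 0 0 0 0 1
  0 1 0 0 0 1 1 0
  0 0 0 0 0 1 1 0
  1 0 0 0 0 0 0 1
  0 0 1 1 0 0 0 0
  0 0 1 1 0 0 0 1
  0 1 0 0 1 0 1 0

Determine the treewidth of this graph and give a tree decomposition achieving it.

Treewidth 2.
Bags: B1 = {a, e, h}  B2 = {a, b, h}  B3 = {b, g, h}  B4 = {b, c, g}  B5 = {c, d, g}  B6 = {c, d, f}
Tree: B1–B2, B2–B3, B3–B4, B4–B5, B5–B6

The largest bag has 3 vertices, giving width 2; this decomposition certifies tw(G) ≤ 2. For the lower bound, G contains the cycle e–a–b–h–e, so G is not a forest; only forests have treewidth ≤ 1, hence tw(G) ≥ 2. Therefore the treewidth is 2.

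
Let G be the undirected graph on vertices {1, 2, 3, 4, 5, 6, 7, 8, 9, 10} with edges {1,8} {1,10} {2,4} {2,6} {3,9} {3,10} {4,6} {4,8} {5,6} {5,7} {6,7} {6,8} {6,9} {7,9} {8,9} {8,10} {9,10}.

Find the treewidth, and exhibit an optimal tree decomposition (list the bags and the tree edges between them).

The largest bag has 3 vertices, giving width 2; this decomposition certifies tw(G) ≤ 2. Conversely, {1, 8, 10} is a clique of size 3, and the vertices of any clique must share a bag in every tree decomposition; so some bag has ≥ 3 vertices and tw(G) ≥ 2. Combining the bounds, tw(G) = 2.

Treewidth 2.
Bags: B1 = {8, 9, 10}  B2 = {6, 8, 9}  B3 = {4, 6, 8}  B4 = {3, 9, 10}  B5 = {6, 7, 9}  B6 = {1, 8, 10}  B7 = {5, 6, 7}  B8 = {2, 4, 6}
Tree: B1–B2, B2–B3, B1–B4, B2–B5, B1–B6, B5–B7, B3–B8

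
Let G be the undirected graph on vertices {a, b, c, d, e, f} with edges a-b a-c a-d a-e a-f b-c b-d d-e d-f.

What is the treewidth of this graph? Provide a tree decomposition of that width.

Treewidth 2.
One optimal decomposition is:
Bags: B1 = {a, b, d}  B2 = {a, d, f}  B3 = {a, b, c}  B4 = {a, d, e}
Tree: B1–B2, B1–B3, B1–B4

Every bag has size at most 3, so the width is 3 − 1 = 2 and tw(G) ≤ 2. On the other hand G contains the 3-clique {a, d, e}. A clique must lie in a single bag of any decomposition, so no decomposition can have width below 2. Hence tw(G) = 2 exactly.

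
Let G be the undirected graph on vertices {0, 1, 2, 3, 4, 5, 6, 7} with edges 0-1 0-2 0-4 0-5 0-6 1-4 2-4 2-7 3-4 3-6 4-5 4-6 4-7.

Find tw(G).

A width-2 tree decomposition is:
Bags: B1 = {0, 4, 5}  B2 = {0, 2, 4}  B3 = {0, 1, 4}  B4 = {2, 4, 7}  B5 = {0, 4, 6}  B6 = {3, 4, 6}
Tree: B1–B2, B1–B3, B2–B4, B1–B5, B5–B6
The largest bag has 3 vertices, giving width 2; this decomposition certifies tw(G) ≤ 2. On the other hand G contains the 3-clique {0, 1, 4}. A clique must lie in a single bag of any decomposition, so no decomposition can have width below 2. Combining the bounds, tw(G) = 2.

2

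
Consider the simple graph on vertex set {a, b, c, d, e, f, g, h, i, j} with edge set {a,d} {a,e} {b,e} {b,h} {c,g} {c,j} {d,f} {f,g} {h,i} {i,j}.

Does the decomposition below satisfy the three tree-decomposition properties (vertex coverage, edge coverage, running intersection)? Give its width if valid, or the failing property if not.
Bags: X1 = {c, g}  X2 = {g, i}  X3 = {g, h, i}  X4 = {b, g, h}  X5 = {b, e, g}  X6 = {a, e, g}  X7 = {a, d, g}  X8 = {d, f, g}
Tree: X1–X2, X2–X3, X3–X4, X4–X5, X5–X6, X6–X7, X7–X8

A tree decomposition must satisfy three properties: every vertex lies in some bag; for every edge, both endpoints lie together in some bag; and for every vertex, the bags containing it form a connected subtree. Here vertex j appears in no bag, so the decomposition is invalid.

No — vertex j appears in no bag.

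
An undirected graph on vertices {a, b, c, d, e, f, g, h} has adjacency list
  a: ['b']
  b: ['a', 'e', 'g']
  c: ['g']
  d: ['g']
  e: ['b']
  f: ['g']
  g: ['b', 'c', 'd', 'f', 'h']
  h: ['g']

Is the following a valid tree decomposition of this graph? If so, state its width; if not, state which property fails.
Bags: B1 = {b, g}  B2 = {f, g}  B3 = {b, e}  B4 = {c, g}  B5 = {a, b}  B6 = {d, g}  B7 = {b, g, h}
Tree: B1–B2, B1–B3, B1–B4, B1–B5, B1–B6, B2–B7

A tree decomposition must satisfy three properties: every vertex lies in some bag; for every edge, both endpoints lie together in some bag; and for every vertex, the bags containing it form a connected subtree. Here bags containing vertex b are not connected in the tree, so the decomposition is invalid.

No — bags containing vertex b are not connected in the tree.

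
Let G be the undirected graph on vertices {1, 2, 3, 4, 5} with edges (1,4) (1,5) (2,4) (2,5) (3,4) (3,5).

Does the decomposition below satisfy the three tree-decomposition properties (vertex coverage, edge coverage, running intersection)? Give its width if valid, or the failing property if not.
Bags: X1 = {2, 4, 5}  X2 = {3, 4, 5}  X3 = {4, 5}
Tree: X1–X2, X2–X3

A tree decomposition must satisfy three properties: every vertex lies in some bag; for every edge, both endpoints lie together in some bag; and for every vertex, the bags containing it form a connected subtree. Here vertex 1 appears in no bag, so the decomposition is invalid.

No — vertex 1 appears in no bag.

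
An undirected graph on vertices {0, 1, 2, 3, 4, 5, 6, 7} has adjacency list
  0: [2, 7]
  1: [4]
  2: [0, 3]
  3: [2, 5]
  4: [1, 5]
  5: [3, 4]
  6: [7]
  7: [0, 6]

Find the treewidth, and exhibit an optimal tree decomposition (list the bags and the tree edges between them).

Each bag holds 2 vertices, so the decomposition has width 1, which upper-bounds the treewidth. G has an edge, so its treewidth is at least 1. Combining the bounds, tw(G) = 1.

Treewidth 1.
One optimal decomposition is:
Bags: B1 = {1, 4}  B2 = {4, 5}  B3 = {3, 5}  B4 = {2, 3}  B5 = {0, 2}  B6 = {0, 7}  B7 = {6, 7}
Tree: B1–B2, B2–B3, B3–B4, B4–B5, B5–B6, B6–B7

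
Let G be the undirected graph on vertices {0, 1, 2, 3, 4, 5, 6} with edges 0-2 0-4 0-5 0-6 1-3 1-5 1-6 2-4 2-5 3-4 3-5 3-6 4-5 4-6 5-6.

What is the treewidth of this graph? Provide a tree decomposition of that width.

Treewidth 3.
Bags: B1 = {0, 4, 5, 6}  B2 = {0, 2, 4, 5}  B3 = {3, 4, 5, 6}  B4 = {1, 3, 5, 6}
Tree: B1–B2, B1–B3, B3–B4

The largest bag has 4 vertices, giving width 3; this decomposition certifies tw(G) ≤ 3. For the lower bound, the 4 vertices {1, 3, 5, 6} are pairwise adjacent, and any tree decomposition puts a clique entirely inside one bag — forcing width ≥ 3. Hence tw(G) = 3 exactly.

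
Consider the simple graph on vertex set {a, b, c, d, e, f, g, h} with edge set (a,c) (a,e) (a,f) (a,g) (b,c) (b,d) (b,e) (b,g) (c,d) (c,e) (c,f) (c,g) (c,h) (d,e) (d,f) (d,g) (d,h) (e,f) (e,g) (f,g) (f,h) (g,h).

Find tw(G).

A width-4 tree decomposition is:
Bags: B1 = {c, d, e, f, g}  B2 = {b, c, d, e, g}  B3 = {c, d, f, g, h}  B4 = {a, c, e, f, g}
Tree: B1–B2, B1–B3, B1–B4
Each bag holds 5 vertices, so the decomposition has width 4, which upper-bounds the treewidth. For the lower bound, the 5 vertices {c, d, e, f, g} are pairwise adjacent, and any tree decomposition puts a clique entirely inside one bag — forcing width ≥ 4. Hence tw(G) = 4 exactly.

4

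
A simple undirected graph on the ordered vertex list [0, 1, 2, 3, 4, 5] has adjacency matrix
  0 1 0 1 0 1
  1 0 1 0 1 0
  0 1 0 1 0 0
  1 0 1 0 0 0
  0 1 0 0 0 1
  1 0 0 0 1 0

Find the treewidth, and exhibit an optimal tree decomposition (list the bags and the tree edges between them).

The largest bag has 3 vertices, giving width 2; this decomposition certifies tw(G) ≤ 2. For the lower bound, G contains the cycle 3–2–1–0–3, so G is not a forest; only forests have treewidth ≤ 1, hence tw(G) ≥ 2. Therefore the treewidth is 2.

Treewidth 2.
One optimal decomposition is:
Bags: B1 = {0, 2, 3}  B2 = {0, 1, 2}  B3 = {0, 1, 5}  B4 = {1, 4, 5}
Tree: B1–B2, B2–B3, B3–B4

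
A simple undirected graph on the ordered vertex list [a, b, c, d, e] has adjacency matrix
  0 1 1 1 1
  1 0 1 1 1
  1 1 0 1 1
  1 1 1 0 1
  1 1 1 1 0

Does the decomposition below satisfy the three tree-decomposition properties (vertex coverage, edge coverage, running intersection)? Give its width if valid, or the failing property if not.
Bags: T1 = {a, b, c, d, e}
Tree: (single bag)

Yes; width 4.

Every vertex of G appears in some bag (union = {a, b, c, d, e}); every edge is covered by a bag; and for each vertex v the set of bags containing v is connected in the bag tree. The decomposition is therefore valid. The largest bag has 5 vertices, so the width is 4.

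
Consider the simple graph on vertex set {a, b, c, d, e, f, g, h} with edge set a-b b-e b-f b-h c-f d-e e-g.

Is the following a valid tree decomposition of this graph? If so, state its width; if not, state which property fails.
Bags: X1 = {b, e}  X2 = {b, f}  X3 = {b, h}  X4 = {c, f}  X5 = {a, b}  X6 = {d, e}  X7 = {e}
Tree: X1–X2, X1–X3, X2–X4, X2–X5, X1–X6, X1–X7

No — vertex g appears in no bag.

A tree decomposition must satisfy three properties: every vertex lies in some bag; for every edge, both endpoints lie together in some bag; and for every vertex, the bags containing it form a connected subtree. Here vertex g appears in no bag, so the decomposition is invalid.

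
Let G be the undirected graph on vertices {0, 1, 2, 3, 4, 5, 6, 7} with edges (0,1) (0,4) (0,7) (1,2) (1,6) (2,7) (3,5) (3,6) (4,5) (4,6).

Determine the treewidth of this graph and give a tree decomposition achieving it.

Treewidth 2.
One optimal decomposition is:
Bags: B1 = {3, 5, 6}  B2 = {4, 5, 6}  B3 = {1, 4, 6}  B4 = {0, 1, 4}  B5 = {0, 1, 2}  B6 = {0, 2, 7}
Tree: B1–B2, B2–B3, B3–B4, B4–B5, B5–B6

The largest bag has 3 vertices, giving width 2; this decomposition certifies tw(G) ≤ 2. Since 3–5–4–6–3 is a cycle in G, G is not acyclic. Forests are exactly the graphs of treewidth ≤ 1, so tw(G) ≥ 2. Hence tw(G) = 2 exactly.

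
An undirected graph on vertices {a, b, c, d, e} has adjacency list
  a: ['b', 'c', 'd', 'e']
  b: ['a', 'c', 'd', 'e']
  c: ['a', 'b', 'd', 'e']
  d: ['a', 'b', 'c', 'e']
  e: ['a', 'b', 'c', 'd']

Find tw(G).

A width-4 tree decomposition is:
Bags: B1 = {a, b, c, d, e}
Tree: (single bag)
With just one bag of size 5, the width is 5 − 1 = 4, so tw(G) ≤ 4. Conversely, {a, b, c, d, e} is a clique of size 5, and the vertices of any clique must share a bag in every tree decomposition; so some bag has ≥ 5 vertices and tw(G) ≥ 4. The upper and lower bounds meet at 4, so that is the treewidth.

4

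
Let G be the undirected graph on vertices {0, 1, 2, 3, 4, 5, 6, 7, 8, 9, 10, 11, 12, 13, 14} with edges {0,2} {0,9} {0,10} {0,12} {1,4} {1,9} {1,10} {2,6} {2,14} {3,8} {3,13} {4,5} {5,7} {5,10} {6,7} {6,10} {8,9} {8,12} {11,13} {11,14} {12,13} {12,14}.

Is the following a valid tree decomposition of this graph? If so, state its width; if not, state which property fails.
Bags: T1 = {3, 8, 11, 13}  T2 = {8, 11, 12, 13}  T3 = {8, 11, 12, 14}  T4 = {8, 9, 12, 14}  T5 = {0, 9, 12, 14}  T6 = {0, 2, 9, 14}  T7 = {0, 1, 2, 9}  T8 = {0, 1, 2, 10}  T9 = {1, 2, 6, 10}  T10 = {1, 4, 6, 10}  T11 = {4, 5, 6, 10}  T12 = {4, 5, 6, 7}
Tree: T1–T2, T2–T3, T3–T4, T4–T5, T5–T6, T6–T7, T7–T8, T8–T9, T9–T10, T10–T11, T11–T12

Yes; width 3.

Vertex coverage: the bags together contain {0, 1, 2, 3, 4, 5, 6, 7, 8, 9, 10, 11, 12, 13, 14}, the full vertex set. Edge coverage: each edge of G has both endpoints in at least one bag. Running intersection: for every vertex, the bags containing it form a connected subtree. All three properties hold, so this is a valid tree decomposition of width max|bag| − 1 = 3, and hence tw(G) ≤ 3.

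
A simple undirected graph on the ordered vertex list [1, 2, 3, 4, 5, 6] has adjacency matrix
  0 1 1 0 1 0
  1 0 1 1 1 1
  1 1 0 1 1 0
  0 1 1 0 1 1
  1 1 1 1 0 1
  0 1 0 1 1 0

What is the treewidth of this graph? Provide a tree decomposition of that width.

Treewidth 3.
One optimal decomposition is:
Bags: B1 = {1, 2, 3, 5}  B2 = {2, 3, 4, 5}  B3 = {2, 4, 5, 6}
Tree: B1–B2, B2–B3

The largest bag has 4 vertices, giving width 3; this decomposition certifies tw(G) ≤ 3. On the other hand G contains the 4-clique {1, 2, 3, 5}. A clique must lie in a single bag of any decomposition, so no decomposition can have width below 3. The upper and lower bounds meet at 3, so that is the treewidth.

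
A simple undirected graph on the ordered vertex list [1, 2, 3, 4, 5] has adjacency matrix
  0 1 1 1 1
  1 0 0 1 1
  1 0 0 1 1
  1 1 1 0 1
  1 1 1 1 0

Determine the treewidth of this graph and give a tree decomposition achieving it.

Treewidth 3.
One such decomposition:
Bags: B1 = {1, 2, 4, 5}  B2 = {1, 3, 4, 5}
Tree: B1–B2

Each bag holds 4 vertices, so the decomposition has width 3, which upper-bounds the treewidth. On the other hand G contains the 4-clique {1, 2, 4, 5}. A clique must lie in a single bag of any decomposition, so no decomposition can have width below 3. Therefore the treewidth is 3.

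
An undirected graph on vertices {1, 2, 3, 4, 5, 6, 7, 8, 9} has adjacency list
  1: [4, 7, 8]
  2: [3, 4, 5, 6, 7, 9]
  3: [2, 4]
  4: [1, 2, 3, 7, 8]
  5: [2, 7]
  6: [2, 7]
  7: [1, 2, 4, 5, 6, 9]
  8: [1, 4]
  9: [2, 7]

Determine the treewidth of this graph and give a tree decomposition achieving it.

Every bag has size at most 3, so the width is 3 − 1 = 2 and tw(G) ≤ 2. On the other hand G contains the 3-clique {1, 4, 8}. A clique must lie in a single bag of any decomposition, so no decomposition can have width below 2. Therefore the treewidth is 2.

Treewidth 2.
Bags: B1 = {1, 4, 8}  B2 = {1, 4, 7}  B3 = {2, 4, 7}  B4 = {2, 7, 9}  B5 = {2, 6, 7}  B6 = {2, 3, 4}  B7 = {2, 5, 7}
Tree: B1–B2, B2–B3, B3–B4, B4–B5, B3–B6, B3–B7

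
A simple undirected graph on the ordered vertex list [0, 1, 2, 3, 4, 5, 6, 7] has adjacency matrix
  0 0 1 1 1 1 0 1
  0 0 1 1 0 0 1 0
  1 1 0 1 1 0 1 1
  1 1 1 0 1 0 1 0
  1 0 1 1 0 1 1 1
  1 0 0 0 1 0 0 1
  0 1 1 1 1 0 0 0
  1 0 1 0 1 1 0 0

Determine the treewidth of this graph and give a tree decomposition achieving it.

Each bag holds 4 vertices, so the decomposition has width 3, which upper-bounds the treewidth. Conversely, {1, 2, 3, 6} is a clique of size 4, and the vertices of any clique must share a bag in every tree decomposition; so some bag has ≥ 4 vertices and tw(G) ≥ 3. Combining the bounds, tw(G) = 3.

Treewidth 3.
Bags: B1 = {2, 3, 4, 6}  B2 = {0, 2, 3, 4}  B3 = {0, 2, 4, 7}  B4 = {1, 2, 3, 6}  B5 = {0, 4, 5, 7}
Tree: B1–B2, B2–B3, B1–B4, B3–B5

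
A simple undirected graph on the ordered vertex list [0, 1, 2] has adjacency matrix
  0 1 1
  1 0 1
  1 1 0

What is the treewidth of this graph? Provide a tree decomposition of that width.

A single bag containing all 3 vertices is trivially a valid decomposition of width 2. For the lower bound, the 3 vertices {0, 1, 2} are pairwise adjacent, and any tree decomposition puts a clique entirely inside one bag — forcing width ≥ 2. Therefore the treewidth is 2.

Treewidth 2.
Bags: B1 = {0, 1, 2}
Tree: (single bag)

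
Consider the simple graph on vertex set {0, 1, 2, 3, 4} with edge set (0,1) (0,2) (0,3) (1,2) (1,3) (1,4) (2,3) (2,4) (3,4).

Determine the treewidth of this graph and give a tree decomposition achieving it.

Treewidth 3.
Bags: B1 = {0, 1, 2, 3}  B2 = {1, 2, 3, 4}
Tree: B1–B2

Every bag has size at most 4, so the width is 4 − 1 = 3 and tw(G) ≤ 3. For the lower bound, the 4 vertices {0, 1, 2, 3} are pairwise adjacent, and any tree decomposition puts a clique entirely inside one bag — forcing width ≥ 3. Hence tw(G) = 3 exactly.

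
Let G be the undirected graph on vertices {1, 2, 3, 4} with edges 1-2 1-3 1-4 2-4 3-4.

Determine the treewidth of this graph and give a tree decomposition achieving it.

Treewidth 2.
Bags: B1 = {1, 3, 4}  B2 = {1, 2, 4}
Tree: B1–B2

Every bag has size at most 3, so the width is 3 − 1 = 2 and tw(G) ≤ 2. For the lower bound, the 3 vertices {1, 2, 4} are pairwise adjacent, and any tree decomposition puts a clique entirely inside one bag — forcing width ≥ 2. Therefore the treewidth is 2.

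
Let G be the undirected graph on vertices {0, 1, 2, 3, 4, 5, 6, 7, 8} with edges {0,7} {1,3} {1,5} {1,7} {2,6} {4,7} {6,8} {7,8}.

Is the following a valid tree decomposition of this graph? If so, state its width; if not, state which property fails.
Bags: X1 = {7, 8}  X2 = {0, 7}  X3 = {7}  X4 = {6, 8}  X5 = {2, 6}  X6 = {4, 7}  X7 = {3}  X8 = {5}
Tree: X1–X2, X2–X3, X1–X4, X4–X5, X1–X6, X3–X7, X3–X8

No — vertex 1 appears in no bag.

A tree decomposition must satisfy three properties: every vertex lies in some bag; for every edge, both endpoints lie together in some bag; and for every vertex, the bags containing it form a connected subtree. Here vertex 1 appears in no bag, so the decomposition is invalid.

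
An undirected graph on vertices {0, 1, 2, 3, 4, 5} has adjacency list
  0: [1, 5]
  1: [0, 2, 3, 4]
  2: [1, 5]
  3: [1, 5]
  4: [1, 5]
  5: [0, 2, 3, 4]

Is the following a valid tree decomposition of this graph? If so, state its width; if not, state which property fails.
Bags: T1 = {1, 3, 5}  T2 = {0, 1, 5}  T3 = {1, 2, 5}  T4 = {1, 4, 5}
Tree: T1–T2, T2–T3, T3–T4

Yes; width 2.

Vertex coverage: the bags together contain {0, 1, 2, 3, 4, 5}, the full vertex set. Edge coverage: each edge of G has both endpoints in at least one bag. Running intersection: for every vertex, the bags containing it form a connected subtree. All three properties hold, so this is a valid tree decomposition of width max|bag| − 1 = 2, and hence tw(G) ≤ 2.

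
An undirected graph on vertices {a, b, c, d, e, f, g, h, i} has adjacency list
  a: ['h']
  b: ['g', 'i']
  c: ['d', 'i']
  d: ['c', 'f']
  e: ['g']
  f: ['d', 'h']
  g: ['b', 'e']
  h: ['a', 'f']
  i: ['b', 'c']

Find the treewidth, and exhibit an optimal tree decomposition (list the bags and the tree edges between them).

The largest bag has 2 vertices, giving width 1; this decomposition certifies tw(G) ≤ 1. Any graph with an edge has treewidth ≥ 1, and G has the edge a–h. Hence tw(G) = 1 exactly.

Treewidth 1.
One such decomposition:
Bags: B1 = {a, h}  B2 = {f, h}  B3 = {d, f}  B4 = {c, d}  B5 = {c, i}  B6 = {b, i}  B7 = {b, g}  B8 = {e, g}
Tree: B1–B2, B2–B3, B3–B4, B4–B5, B5–B6, B6–B7, B7–B8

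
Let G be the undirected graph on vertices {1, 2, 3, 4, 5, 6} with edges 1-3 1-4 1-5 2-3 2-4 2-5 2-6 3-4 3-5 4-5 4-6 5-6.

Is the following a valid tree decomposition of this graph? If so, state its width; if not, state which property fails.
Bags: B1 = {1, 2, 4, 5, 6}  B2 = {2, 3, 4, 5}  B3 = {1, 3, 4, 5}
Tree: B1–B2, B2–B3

No — bags containing vertex 1 are not connected in the tree.

A tree decomposition must satisfy three properties: every vertex lies in some bag; for every edge, both endpoints lie together in some bag; and for every vertex, the bags containing it form a connected subtree. Here bags containing vertex 1 are not connected in the tree, so the decomposition is invalid.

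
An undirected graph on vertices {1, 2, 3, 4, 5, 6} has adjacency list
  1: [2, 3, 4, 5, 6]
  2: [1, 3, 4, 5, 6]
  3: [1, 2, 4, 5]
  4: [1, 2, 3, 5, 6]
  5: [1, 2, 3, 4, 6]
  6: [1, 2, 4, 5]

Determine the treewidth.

A width-4 tree decomposition is:
Bags: B1 = {1, 2, 3, 4, 5}  B2 = {1, 2, 4, 5, 6}
Tree: B1–B2
The largest bag has 5 vertices, giving width 4; this decomposition certifies tw(G) ≤ 4. On the other hand G contains the 5-clique {1, 2, 3, 4, 5}. A clique must lie in a single bag of any decomposition, so no decomposition can have width below 4. Combining the bounds, tw(G) = 4.

4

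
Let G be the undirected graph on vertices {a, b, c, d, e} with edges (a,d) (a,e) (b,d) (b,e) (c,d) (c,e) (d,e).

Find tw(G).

A width-2 tree decomposition is:
Bags: B1 = {c, d, e}  B2 = {a, d, e}  B3 = {b, d, e}
Tree: B1–B2, B1–B3
The largest bag has 3 vertices, giving width 2; this decomposition certifies tw(G) ≤ 2. Conversely, {c, d, e} is a clique of size 3, and the vertices of any clique must share a bag in every tree decomposition; so some bag has ≥ 3 vertices and tw(G) ≥ 2. Therefore the treewidth is 2.

2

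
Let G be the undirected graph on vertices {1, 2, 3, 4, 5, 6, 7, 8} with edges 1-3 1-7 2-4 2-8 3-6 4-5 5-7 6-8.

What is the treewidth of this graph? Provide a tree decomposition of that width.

Every bag has size at most 3, so the width is 3 − 1 = 2 and tw(G) ≤ 2. Since 5–7–1–3–6–8–2–4–5 is a cycle in G, G is not acyclic. Forests are exactly the graphs of treewidth ≤ 1, so tw(G) ≥ 2. Therefore the treewidth is 2.

Treewidth 2.
Bags: B1 = {1, 5, 7}  B2 = {1, 3, 5}  B3 = {3, 5, 6}  B4 = {5, 6, 8}  B5 = {2, 5, 8}  B6 = {2, 4, 5}
Tree: B1–B2, B2–B3, B3–B4, B4–B5, B5–B6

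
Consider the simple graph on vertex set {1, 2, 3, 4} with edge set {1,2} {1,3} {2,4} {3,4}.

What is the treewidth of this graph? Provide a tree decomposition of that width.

The largest bag has 3 vertices, giving width 2; this decomposition certifies tw(G) ≤ 2. The edges 2–4–3–1–2 form a cycle, so G is not a tree and its treewidth is at least 2. Combining the bounds, tw(G) = 2.

Treewidth 2.
Bags: B1 = {2, 3, 4}  B2 = {1, 2, 3}
Tree: B1–B2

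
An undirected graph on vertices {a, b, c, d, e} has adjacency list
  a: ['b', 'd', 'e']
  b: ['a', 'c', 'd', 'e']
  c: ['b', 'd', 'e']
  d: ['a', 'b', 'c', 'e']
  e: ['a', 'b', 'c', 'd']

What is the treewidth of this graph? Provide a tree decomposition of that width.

Treewidth 3.
One optimal decomposition is:
Bags: B1 = {b, c, d, e}  B2 = {a, b, d, e}
Tree: B1–B2

Every bag has size at most 4, so the width is 4 − 1 = 3 and tw(G) ≤ 3. For the lower bound, the 4 vertices {b, c, d, e} are pairwise adjacent, and any tree decomposition puts a clique entirely inside one bag — forcing width ≥ 3. Hence tw(G) = 3 exactly.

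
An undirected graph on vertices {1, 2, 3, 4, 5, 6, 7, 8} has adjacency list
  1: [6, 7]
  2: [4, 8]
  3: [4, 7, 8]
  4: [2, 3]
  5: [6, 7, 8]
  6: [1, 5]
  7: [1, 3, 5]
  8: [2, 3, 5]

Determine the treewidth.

A width-2 tree decomposition is:
Bags: B1 = {2, 4, 8}  B2 = {3, 4, 8}  B3 = {3, 5, 8}  B4 = {3, 5, 7}  B5 = {5, 6, 7}  B6 = {1, 6, 7}
Tree: B1–B2, B2–B3, B3–B4, B4–B5, B5–B6
The largest bag has 3 vertices, giving width 2; this decomposition certifies tw(G) ≤ 2. For the lower bound, G contains the cycle 2–4–3–8–2, so G is not a forest; only forests have treewidth ≤ 1, hence tw(G) ≥ 2. The upper and lower bounds meet at 2, so that is the treewidth.

2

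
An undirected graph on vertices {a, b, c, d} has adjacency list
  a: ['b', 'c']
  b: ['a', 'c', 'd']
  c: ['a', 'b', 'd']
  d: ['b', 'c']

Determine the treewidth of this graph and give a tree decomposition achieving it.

The largest bag has 3 vertices, giving width 2; this decomposition certifies tw(G) ≤ 2. Conversely, {b, c, d} is a clique of size 3, and the vertices of any clique must share a bag in every tree decomposition; so some bag has ≥ 3 vertices and tw(G) ≥ 2. The upper and lower bounds meet at 2, so that is the treewidth.

Treewidth 2.
One such decomposition:
Bags: B1 = {b, c, d}  B2 = {a, b, c}
Tree: B1–B2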